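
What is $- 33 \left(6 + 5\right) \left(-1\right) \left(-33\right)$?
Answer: $-11979$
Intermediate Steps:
$- 33 \left(6 + 5\right) \left(-1\right) \left(-33\right) = - 33 \cdot 11 \left(-1\right) \left(-33\right) = \left(-33\right) \left(-11\right) \left(-33\right) = 363 \left(-33\right) = -11979$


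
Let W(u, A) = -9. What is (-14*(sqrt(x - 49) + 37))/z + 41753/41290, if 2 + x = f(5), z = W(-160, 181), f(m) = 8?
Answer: 21763997/371610 + 14*I*sqrt(43)/9 ≈ 58.567 + 10.2*I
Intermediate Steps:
z = -9
x = 6 (x = -2 + 8 = 6)
(-14*(sqrt(x - 49) + 37))/z + 41753/41290 = -14*(sqrt(6 - 49) + 37)/(-9) + 41753/41290 = -14*(sqrt(-43) + 37)*(-1/9) + 41753*(1/41290) = -14*(I*sqrt(43) + 37)*(-1/9) + 41753/41290 = -14*(37 + I*sqrt(43))*(-1/9) + 41753/41290 = (-518 - 14*I*sqrt(43))*(-1/9) + 41753/41290 = (518/9 + 14*I*sqrt(43)/9) + 41753/41290 = 21763997/371610 + 14*I*sqrt(43)/9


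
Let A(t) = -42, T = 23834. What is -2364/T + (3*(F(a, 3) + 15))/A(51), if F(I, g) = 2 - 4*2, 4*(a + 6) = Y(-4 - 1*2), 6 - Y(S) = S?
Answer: -123801/166838 ≈ -0.74204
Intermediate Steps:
Y(S) = 6 - S
a = -3 (a = -6 + (6 - (-4 - 1*2))/4 = -6 + (6 - (-4 - 2))/4 = -6 + (6 - 1*(-6))/4 = -6 + (6 + 6)/4 = -6 + (1/4)*12 = -6 + 3 = -3)
F(I, g) = -6 (F(I, g) = 2 - 8 = -6)
-2364/T + (3*(F(a, 3) + 15))/A(51) = -2364/23834 + (3*(-6 + 15))/(-42) = -2364*1/23834 + (3*9)*(-1/42) = -1182/11917 + 27*(-1/42) = -1182/11917 - 9/14 = -123801/166838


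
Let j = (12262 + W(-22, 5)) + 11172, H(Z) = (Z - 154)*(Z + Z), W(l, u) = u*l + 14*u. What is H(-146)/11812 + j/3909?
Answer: 51563194/3847759 ≈ 13.401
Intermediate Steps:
W(l, u) = 14*u + l*u (W(l, u) = l*u + 14*u = 14*u + l*u)
H(Z) = 2*Z*(-154 + Z) (H(Z) = (-154 + Z)*(2*Z) = 2*Z*(-154 + Z))
j = 23394 (j = (12262 + 5*(14 - 22)) + 11172 = (12262 + 5*(-8)) + 11172 = (12262 - 40) + 11172 = 12222 + 11172 = 23394)
H(-146)/11812 + j/3909 = (2*(-146)*(-154 - 146))/11812 + 23394/3909 = (2*(-146)*(-300))*(1/11812) + 23394*(1/3909) = 87600*(1/11812) + 7798/1303 = 21900/2953 + 7798/1303 = 51563194/3847759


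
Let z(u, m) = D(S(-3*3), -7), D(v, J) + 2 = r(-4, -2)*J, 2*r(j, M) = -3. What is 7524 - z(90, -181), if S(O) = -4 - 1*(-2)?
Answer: 15031/2 ≈ 7515.5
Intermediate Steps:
r(j, M) = -3/2 (r(j, M) = (1/2)*(-3) = -3/2)
S(O) = -2 (S(O) = -4 + 2 = -2)
D(v, J) = -2 - 3*J/2
z(u, m) = 17/2 (z(u, m) = -2 - 3/2*(-7) = -2 + 21/2 = 17/2)
7524 - z(90, -181) = 7524 - 1*17/2 = 7524 - 17/2 = 15031/2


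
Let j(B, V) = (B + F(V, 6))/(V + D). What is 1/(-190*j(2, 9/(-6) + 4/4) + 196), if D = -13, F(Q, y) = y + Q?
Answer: 9/2714 ≈ 0.0033161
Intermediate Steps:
F(Q, y) = Q + y
j(B, V) = (6 + B + V)/(-13 + V) (j(B, V) = (B + (V + 6))/(V - 13) = (B + (6 + V))/(-13 + V) = (6 + B + V)/(-13 + V))
1/(-190*j(2, 9/(-6) + 4/4) + 196) = 1/(-190*(6 + 2 + (9/(-6) + 4/4))/(-13 + (9/(-6) + 4/4)) + 196) = 1/(-190*(6 + 2 + (9*(-⅙) + 4*(¼)))/(-13 + (9*(-⅙) + 4*(¼))) + 196) = 1/(-190*(6 + 2 + (-3/2 + 1))/(-13 + (-3/2 + 1)) + 196) = 1/(-190*(6 + 2 - ½)/(-13 - ½) + 196) = 1/(-190*15/((-27/2)*2) + 196) = 1/(-(-380)*15/(27*2) + 196) = 1/(-190*(-5/9) + 196) = 1/(950/9 + 196) = 1/(2714/9) = 9/2714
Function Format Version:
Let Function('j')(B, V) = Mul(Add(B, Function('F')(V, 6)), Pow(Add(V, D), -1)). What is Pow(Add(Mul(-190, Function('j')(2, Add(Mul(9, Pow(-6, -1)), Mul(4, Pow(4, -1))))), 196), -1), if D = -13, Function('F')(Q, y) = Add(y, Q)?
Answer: Rational(9, 2714) ≈ 0.0033161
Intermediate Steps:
Function('F')(Q, y) = Add(Q, y)
Function('j')(B, V) = Mul(Pow(Add(-13, V), -1), Add(6, B, V)) (Function('j')(B, V) = Mul(Add(B, Add(V, 6)), Pow(Add(V, -13), -1)) = Mul(Add(B, Add(6, V)), Pow(Add(-13, V), -1)) = Mul(Add(6, B, V), Pow(Add(-13, V), -1)) = Mul(Pow(Add(-13, V), -1), Add(6, B, V)))
Pow(Add(Mul(-190, Function('j')(2, Add(Mul(9, Pow(-6, -1)), Mul(4, Pow(4, -1))))), 196), -1) = Pow(Add(Mul(-190, Mul(Pow(Add(-13, Add(Mul(9, Pow(-6, -1)), Mul(4, Pow(4, -1)))), -1), Add(6, 2, Add(Mul(9, Pow(-6, -1)), Mul(4, Pow(4, -1)))))), 196), -1) = Pow(Add(Mul(-190, Mul(Pow(Add(-13, Add(Mul(9, Rational(-1, 6)), Mul(4, Rational(1, 4)))), -1), Add(6, 2, Add(Mul(9, Rational(-1, 6)), Mul(4, Rational(1, 4)))))), 196), -1) = Pow(Add(Mul(-190, Mul(Pow(Add(-13, Add(Rational(-3, 2), 1)), -1), Add(6, 2, Add(Rational(-3, 2), 1)))), 196), -1) = Pow(Add(Mul(-190, Mul(Pow(Add(-13, Rational(-1, 2)), -1), Add(6, 2, Rational(-1, 2)))), 196), -1) = Pow(Add(Mul(-190, Mul(Pow(Rational(-27, 2), -1), Rational(15, 2))), 196), -1) = Pow(Add(Mul(-190, Mul(Rational(-2, 27), Rational(15, 2))), 196), -1) = Pow(Add(Mul(-190, Rational(-5, 9)), 196), -1) = Pow(Add(Rational(950, 9), 196), -1) = Pow(Rational(2714, 9), -1) = Rational(9, 2714)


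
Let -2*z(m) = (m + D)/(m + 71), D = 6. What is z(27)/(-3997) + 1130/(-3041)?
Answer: -885155207/2382355892 ≈ -0.37155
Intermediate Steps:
z(m) = -(6 + m)/(2*(71 + m)) (z(m) = -(m + 6)/(2*(m + 71)) = -(6 + m)/(2*(71 + m)))
z(27)/(-3997) + 1130/(-3041) = ((-6 - 1*27)/(2*(71 + 27)))/(-3997) + 1130/(-3041) = ((1/2)*(-6 - 27)/98)*(-1/3997) + 1130*(-1/3041) = ((1/2)*(1/98)*(-33))*(-1/3997) - 1130/3041 = -33/196*(-1/3997) - 1130/3041 = 33/783412 - 1130/3041 = -885155207/2382355892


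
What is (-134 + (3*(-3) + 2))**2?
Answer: 19881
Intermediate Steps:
(-134 + (3*(-3) + 2))**2 = (-134 + (-9 + 2))**2 = (-134 - 7)**2 = (-141)**2 = 19881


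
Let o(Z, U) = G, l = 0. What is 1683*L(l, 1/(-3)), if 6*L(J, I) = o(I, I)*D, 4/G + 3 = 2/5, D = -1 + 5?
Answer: -22440/13 ≈ -1726.2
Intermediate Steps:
D = 4
G = -20/13 (G = 4/(-3 + 2/5) = 4/(-3 + 2*(⅕)) = 4/(-3 + ⅖) = 4/(-13/5) = 4*(-5/13) = -20/13 ≈ -1.5385)
o(Z, U) = -20/13
L(J, I) = -40/39 (L(J, I) = (-20/13*4)/6 = (⅙)*(-80/13) = -40/39)
1683*L(l, 1/(-3)) = 1683*(-40/39) = -22440/13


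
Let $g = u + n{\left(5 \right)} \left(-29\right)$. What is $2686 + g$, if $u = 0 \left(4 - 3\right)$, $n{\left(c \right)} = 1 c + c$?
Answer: $2396$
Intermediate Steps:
$n{\left(c \right)} = 2 c$ ($n{\left(c \right)} = c + c = 2 c$)
$u = 0$ ($u = 0 \cdot 1 = 0$)
$g = -290$ ($g = 0 + 2 \cdot 5 \left(-29\right) = 0 + 10 \left(-29\right) = 0 - 290 = -290$)
$2686 + g = 2686 - 290 = 2396$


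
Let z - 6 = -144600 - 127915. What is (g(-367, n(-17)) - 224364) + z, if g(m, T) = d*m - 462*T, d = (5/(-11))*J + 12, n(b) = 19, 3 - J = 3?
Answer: -510055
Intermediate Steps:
J = 0 (J = 3 - 1*3 = 3 - 3 = 0)
d = 12 (d = (5/(-11))*0 + 12 = (5*(-1/11))*0 + 12 = -5/11*0 + 12 = 0 + 12 = 12)
z = -272509 (z = 6 + (-144600 - 127915) = 6 - 272515 = -272509)
g(m, T) = -462*T + 12*m (g(m, T) = 12*m - 462*T = -462*T + 12*m)
(g(-367, n(-17)) - 224364) + z = ((-462*19 + 12*(-367)) - 224364) - 272509 = ((-8778 - 4404) - 224364) - 272509 = (-13182 - 224364) - 272509 = -237546 - 272509 = -510055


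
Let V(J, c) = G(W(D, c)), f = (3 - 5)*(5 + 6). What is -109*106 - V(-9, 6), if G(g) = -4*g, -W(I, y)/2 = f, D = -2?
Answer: -11378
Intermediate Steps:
f = -22 (f = -2*11 = -22)
W(I, y) = 44 (W(I, y) = -2*(-22) = 44)
V(J, c) = -176 (V(J, c) = -4*44 = -176)
-109*106 - V(-9, 6) = -109*106 - 1*(-176) = -11554 + 176 = -11378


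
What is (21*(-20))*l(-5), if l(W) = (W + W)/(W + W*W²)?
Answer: -420/13 ≈ -32.308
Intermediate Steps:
l(W) = 2*W/(W + W³) (l(W) = (2*W)/(W + W³) = 2*W/(W + W³))
(21*(-20))*l(-5) = (21*(-20))*(2/(1 + (-5)²)) = -840/(1 + 25) = -840/26 = -420*1/13 = -420/13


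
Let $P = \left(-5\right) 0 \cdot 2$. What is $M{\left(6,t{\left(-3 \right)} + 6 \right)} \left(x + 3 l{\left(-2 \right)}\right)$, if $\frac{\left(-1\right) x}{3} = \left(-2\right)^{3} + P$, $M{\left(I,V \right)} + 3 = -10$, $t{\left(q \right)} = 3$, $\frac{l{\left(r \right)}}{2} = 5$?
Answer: $-702$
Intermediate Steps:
$l{\left(r \right)} = 10$ ($l{\left(r \right)} = 2 \cdot 5 = 10$)
$P = 0$ ($P = 0 \cdot 2 = 0$)
$M{\left(I,V \right)} = -13$ ($M{\left(I,V \right)} = -3 - 10 = -13$)
$x = 24$ ($x = - 3 \left(\left(-2\right)^{3} + 0\right) = - 3 \left(-8 + 0\right) = \left(-3\right) \left(-8\right) = 24$)
$M{\left(6,t{\left(-3 \right)} + 6 \right)} \left(x + 3 l{\left(-2 \right)}\right) = - 13 \left(24 + 3 \cdot 10\right) = - 13 \left(24 + 30\right) = \left(-13\right) 54 = -702$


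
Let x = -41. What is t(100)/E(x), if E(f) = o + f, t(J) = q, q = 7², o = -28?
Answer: -49/69 ≈ -0.71014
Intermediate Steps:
q = 49
t(J) = 49
E(f) = -28 + f
t(100)/E(x) = 49/(-28 - 41) = 49/(-69) = 49*(-1/69) = -49/69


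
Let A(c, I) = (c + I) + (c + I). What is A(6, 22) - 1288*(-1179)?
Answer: 1518608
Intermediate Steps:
A(c, I) = 2*I + 2*c (A(c, I) = (I + c) + (I + c) = 2*I + 2*c)
A(6, 22) - 1288*(-1179) = (2*22 + 2*6) - 1288*(-1179) = (44 + 12) + 1518552 = 56 + 1518552 = 1518608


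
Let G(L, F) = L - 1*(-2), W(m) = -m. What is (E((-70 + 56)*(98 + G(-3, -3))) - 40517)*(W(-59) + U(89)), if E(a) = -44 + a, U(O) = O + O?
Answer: -9934803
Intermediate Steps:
G(L, F) = 2 + L (G(L, F) = L + 2 = 2 + L)
U(O) = 2*O
(E((-70 + 56)*(98 + G(-3, -3))) - 40517)*(W(-59) + U(89)) = ((-44 + (-70 + 56)*(98 + (2 - 3))) - 40517)*(-1*(-59) + 2*89) = ((-44 - 14*(98 - 1)) - 40517)*(59 + 178) = ((-44 - 14*97) - 40517)*237 = ((-44 - 1358) - 40517)*237 = (-1402 - 40517)*237 = -41919*237 = -9934803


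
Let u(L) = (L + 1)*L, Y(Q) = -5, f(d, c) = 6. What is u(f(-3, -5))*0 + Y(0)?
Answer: -5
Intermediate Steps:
u(L) = L*(1 + L) (u(L) = (1 + L)*L = L*(1 + L))
u(f(-3, -5))*0 + Y(0) = (6*(1 + 6))*0 - 5 = (6*7)*0 - 5 = 42*0 - 5 = 0 - 5 = -5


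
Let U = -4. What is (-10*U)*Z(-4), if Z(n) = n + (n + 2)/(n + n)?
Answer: -150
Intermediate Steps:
Z(n) = n + (2 + n)/(2*n) (Z(n) = n + (2 + n)/((2*n)) = n + (2 + n)*(1/(2*n)) = n + (2 + n)/(2*n))
(-10*U)*Z(-4) = (-10*(-4))*(½ - 4 + 1/(-4)) = 40*(½ - 4 - ¼) = 40*(-15/4) = -150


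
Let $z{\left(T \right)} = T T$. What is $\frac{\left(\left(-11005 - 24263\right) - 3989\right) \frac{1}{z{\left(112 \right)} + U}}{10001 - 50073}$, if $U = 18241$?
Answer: $\frac{39257}{1233616520} \approx 3.1823 \cdot 10^{-5}$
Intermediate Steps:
$z{\left(T \right)} = T^{2}$
$\frac{\left(\left(-11005 - 24263\right) - 3989\right) \frac{1}{z{\left(112 \right)} + U}}{10001 - 50073} = \frac{\left(\left(-11005 - 24263\right) - 3989\right) \frac{1}{112^{2} + 18241}}{10001 - 50073} = \frac{\left(-35268 - 3989\right) \frac{1}{12544 + 18241}}{-40072} = - \frac{39257}{30785} \left(- \frac{1}{40072}\right) = \left(-39257\right) \frac{1}{30785} \left(- \frac{1}{40072}\right) = \left(- \frac{39257}{30785}\right) \left(- \frac{1}{40072}\right) = \frac{39257}{1233616520}$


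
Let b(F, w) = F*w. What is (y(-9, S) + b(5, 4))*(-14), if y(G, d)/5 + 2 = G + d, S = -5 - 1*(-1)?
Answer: 770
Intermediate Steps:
S = -4 (S = -5 + 1 = -4)
y(G, d) = -10 + 5*G + 5*d (y(G, d) = -10 + 5*(G + d) = -10 + (5*G + 5*d) = -10 + 5*G + 5*d)
(y(-9, S) + b(5, 4))*(-14) = ((-10 + 5*(-9) + 5*(-4)) + 5*4)*(-14) = ((-10 - 45 - 20) + 20)*(-14) = (-75 + 20)*(-14) = -55*(-14) = 770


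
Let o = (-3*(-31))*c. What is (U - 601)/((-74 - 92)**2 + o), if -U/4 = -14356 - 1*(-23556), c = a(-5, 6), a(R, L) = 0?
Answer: -37401/27556 ≈ -1.3573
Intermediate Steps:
c = 0
o = 0 (o = -3*(-31)*0 = 93*0 = 0)
U = -36800 (U = -4*(-14356 - 1*(-23556)) = -4*(-14356 + 23556) = -4*9200 = -36800)
(U - 601)/((-74 - 92)**2 + o) = (-36800 - 601)/((-74 - 92)**2 + 0) = -37401/((-166)**2 + 0) = -37401/(27556 + 0) = -37401/27556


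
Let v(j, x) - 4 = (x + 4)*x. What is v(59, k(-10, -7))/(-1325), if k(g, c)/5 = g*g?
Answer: -252004/1325 ≈ -190.19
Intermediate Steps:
k(g, c) = 5*g² (k(g, c) = 5*(g*g) = 5*g²)
v(j, x) = 4 + x*(4 + x) (v(j, x) = 4 + (x + 4)*x = 4 + (4 + x)*x = 4 + x*(4 + x))
v(59, k(-10, -7))/(-1325) = (4 + (5*(-10)²)² + 4*(5*(-10)²))/(-1325) = (4 + (5*100)² + 4*(5*100))*(-1/1325) = (4 + 500² + 4*500)*(-1/1325) = (4 + 250000 + 2000)*(-1/1325) = 252004*(-1/1325) = -252004/1325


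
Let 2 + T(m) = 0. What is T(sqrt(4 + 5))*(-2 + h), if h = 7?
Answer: -10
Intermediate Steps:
T(m) = -2 (T(m) = -2 + 0 = -2)
T(sqrt(4 + 5))*(-2 + h) = -2*(-2 + 7) = -2*5 = -10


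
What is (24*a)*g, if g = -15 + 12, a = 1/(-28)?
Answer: 18/7 ≈ 2.5714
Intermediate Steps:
a = -1/28 ≈ -0.035714
g = -3
(24*a)*g = (24*(-1/28))*(-3) = -6/7*(-3) = 18/7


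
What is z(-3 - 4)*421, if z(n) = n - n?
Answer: 0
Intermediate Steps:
z(n) = 0
z(-3 - 4)*421 = 0*421 = 0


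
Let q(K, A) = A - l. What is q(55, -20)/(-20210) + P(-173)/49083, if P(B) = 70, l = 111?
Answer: 7844573/991967430 ≈ 0.0079081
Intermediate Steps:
q(K, A) = -111 + A (q(K, A) = A - 1*111 = A - 111 = -111 + A)
q(55, -20)/(-20210) + P(-173)/49083 = (-111 - 20)/(-20210) + 70/49083 = -131*(-1/20210) + 70*(1/49083) = 131/20210 + 70/49083 = 7844573/991967430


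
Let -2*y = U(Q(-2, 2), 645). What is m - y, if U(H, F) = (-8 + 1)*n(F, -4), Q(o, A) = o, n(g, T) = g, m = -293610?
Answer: -591735/2 ≈ -2.9587e+5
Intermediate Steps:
U(H, F) = -7*F (U(H, F) = (-8 + 1)*F = -7*F)
y = 4515/2 (y = -(-7)*645/2 = -½*(-4515) = 4515/2 ≈ 2257.5)
m - y = -293610 - 1*4515/2 = -293610 - 4515/2 = -591735/2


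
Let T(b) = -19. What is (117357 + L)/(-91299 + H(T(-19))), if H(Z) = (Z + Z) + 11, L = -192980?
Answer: 75623/91326 ≈ 0.82806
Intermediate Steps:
H(Z) = 11 + 2*Z (H(Z) = 2*Z + 11 = 11 + 2*Z)
(117357 + L)/(-91299 + H(T(-19))) = (117357 - 192980)/(-91299 + (11 + 2*(-19))) = -75623/(-91299 + (11 - 38)) = -75623/(-91299 - 27) = -75623/(-91326) = -75623*(-1/91326) = 75623/91326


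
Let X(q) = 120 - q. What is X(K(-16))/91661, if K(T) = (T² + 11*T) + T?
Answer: 56/91661 ≈ 0.00061095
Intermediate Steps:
K(T) = T² + 12*T
X(K(-16))/91661 = (120 - (-16)*(12 - 16))/91661 = (120 - (-16)*(-4))*(1/91661) = (120 - 1*64)*(1/91661) = (120 - 64)*(1/91661) = 56*(1/91661) = 56/91661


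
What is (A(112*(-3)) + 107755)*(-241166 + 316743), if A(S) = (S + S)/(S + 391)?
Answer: 447858192181/55 ≈ 8.1429e+9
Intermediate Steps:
A(S) = 2*S/(391 + S) (A(S) = (2*S)/(391 + S) = 2*S/(391 + S))
(A(112*(-3)) + 107755)*(-241166 + 316743) = (2*(112*(-3))/(391 + 112*(-3)) + 107755)*(-241166 + 316743) = (2*(-336)/(391 - 336) + 107755)*75577 = (2*(-336)/55 + 107755)*75577 = (2*(-336)*(1/55) + 107755)*75577 = (-672/55 + 107755)*75577 = (5925853/55)*75577 = 447858192181/55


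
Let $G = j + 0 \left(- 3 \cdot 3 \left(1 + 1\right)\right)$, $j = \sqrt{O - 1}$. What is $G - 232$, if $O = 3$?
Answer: $-232 + \sqrt{2} \approx -230.59$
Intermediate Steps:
$j = \sqrt{2}$ ($j = \sqrt{3 - 1} = \sqrt{2} \approx 1.4142$)
$G = \sqrt{2}$ ($G = \sqrt{2} + 0 \left(- 3 \cdot 3 \left(1 + 1\right)\right) = \sqrt{2} + 0 \left(- 3 \cdot 3 \cdot 2\right) = \sqrt{2} + 0 \left(\left(-3\right) 6\right) = \sqrt{2} + 0 \left(-18\right) = \sqrt{2} + 0 = \sqrt{2} \approx 1.4142$)
$G - 232 = \sqrt{2} - 232 = -232 + \sqrt{2}$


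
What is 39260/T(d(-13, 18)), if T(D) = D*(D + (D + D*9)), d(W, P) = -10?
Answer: 1963/55 ≈ 35.691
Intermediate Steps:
T(D) = 11*D**2 (T(D) = D*(D + (D + 9*D)) = D*(D + 10*D) = D*(11*D) = 11*D**2)
39260/T(d(-13, 18)) = 39260/((11*(-10)**2)) = 39260/((11*100)) = 39260/1100 = 39260*(1/1100) = 1963/55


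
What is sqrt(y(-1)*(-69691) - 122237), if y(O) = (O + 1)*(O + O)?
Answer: I*sqrt(122237) ≈ 349.62*I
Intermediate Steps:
y(O) = 2*O*(1 + O) (y(O) = (1 + O)*(2*O) = 2*O*(1 + O))
sqrt(y(-1)*(-69691) - 122237) = sqrt((2*(-1)*(1 - 1))*(-69691) - 122237) = sqrt((2*(-1)*0)*(-69691) - 122237) = sqrt(0*(-69691) - 122237) = sqrt(0 - 122237) = sqrt(-122237) = I*sqrt(122237)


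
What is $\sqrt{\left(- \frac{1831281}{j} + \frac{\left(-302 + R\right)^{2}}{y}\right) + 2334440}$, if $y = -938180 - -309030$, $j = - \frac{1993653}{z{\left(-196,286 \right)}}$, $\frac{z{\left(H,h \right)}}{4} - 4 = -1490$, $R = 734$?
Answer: $\frac{4 \sqrt{28272763802443415440235241}}{13936742055} \approx 1526.1$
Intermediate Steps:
$z{\left(H,h \right)} = -5944$ ($z{\left(H,h \right)} = 16 + 4 \left(-1490\right) = 16 - 5960 = -5944$)
$j = \frac{1993653}{5944}$ ($j = - \frac{1993653}{-5944} = \left(-1993653\right) \left(- \frac{1}{5944}\right) = \frac{1993653}{5944} \approx 335.41$)
$y = -629150$ ($y = -938180 + 309030 = -629150$)
$\sqrt{\left(- \frac{1831281}{j} + \frac{\left(-302 + R\right)^{2}}{y}\right) + 2334440} = \sqrt{\left(- \frac{1831281}{\frac{1993653}{5944}} + \frac{\left(-302 + 734\right)^{2}}{-629150}\right) + 2334440} = \sqrt{\left(\left(-1831281\right) \frac{5944}{1993653} + 432^{2} \left(- \frac{1}{629150}\right)\right) + 2334440} = \sqrt{\left(- \frac{3628378088}{664551} + 186624 \left(- \frac{1}{629150}\right)\right) + 2334440} = \sqrt{\left(- \frac{3628378088}{664551} - \frac{93312}{314575}\right) + 2334440} = \sqrt{- \frac{1141459047615512}{209051130825} + 2334440} = \sqrt{\frac{486875862795497488}{209051130825}} = \frac{4 \sqrt{28272763802443415440235241}}{13936742055}$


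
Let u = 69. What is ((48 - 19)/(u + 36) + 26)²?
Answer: 7612081/11025 ≈ 690.44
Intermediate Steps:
((48 - 19)/(u + 36) + 26)² = ((48 - 19)/(69 + 36) + 26)² = (29/105 + 26)² = (2759/105)² = 7612081/11025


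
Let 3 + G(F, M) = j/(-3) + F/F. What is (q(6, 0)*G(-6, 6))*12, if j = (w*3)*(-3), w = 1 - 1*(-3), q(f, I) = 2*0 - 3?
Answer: -360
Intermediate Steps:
q(f, I) = -3 (q(f, I) = 0 - 3 = -3)
w = 4 (w = 1 + 3 = 4)
j = -36 (j = (4*3)*(-3) = 12*(-3) = -36)
G(F, M) = 10 (G(F, M) = -3 + (-36/(-3) + F/F) = -3 + (-36*(-⅓) + 1) = -3 + (12 + 1) = -3 + 13 = 10)
(q(6, 0)*G(-6, 6))*12 = -3*10*12 = -30*12 = -360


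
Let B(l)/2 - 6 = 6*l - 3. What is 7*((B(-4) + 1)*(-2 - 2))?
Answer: 1148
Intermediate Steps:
B(l) = 6 + 12*l (B(l) = 12 + 2*(6*l - 3) = 12 + 2*(-3 + 6*l) = 12 + (-6 + 12*l) = 6 + 12*l)
7*((B(-4) + 1)*(-2 - 2)) = 7*(((6 + 12*(-4)) + 1)*(-2 - 2)) = 7*(((6 - 48) + 1)*(-4)) = 7*((-42 + 1)*(-4)) = 7*(-41*(-4)) = 7*164 = 1148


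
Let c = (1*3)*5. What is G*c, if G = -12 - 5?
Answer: -255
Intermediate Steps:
G = -17
c = 15 (c = 3*5 = 15)
G*c = -17*15 = -255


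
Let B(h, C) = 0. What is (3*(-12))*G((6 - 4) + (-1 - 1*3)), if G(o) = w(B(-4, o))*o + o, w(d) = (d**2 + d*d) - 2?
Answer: -72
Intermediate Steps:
w(d) = -2 + 2*d**2 (w(d) = (d**2 + d**2) - 2 = 2*d**2 - 2 = -2 + 2*d**2)
G(o) = -o (G(o) = (-2 + 2*0**2)*o + o = (-2 + 2*0)*o + o = (-2 + 0)*o + o = -2*o + o = -o)
(3*(-12))*G((6 - 4) + (-1 - 1*3)) = (3*(-12))*(-((6 - 4) + (-1 - 1*3))) = -(-36)*(2 + (-1 - 3)) = -(-36)*(2 - 4) = -(-36)*(-2) = -36*2 = -72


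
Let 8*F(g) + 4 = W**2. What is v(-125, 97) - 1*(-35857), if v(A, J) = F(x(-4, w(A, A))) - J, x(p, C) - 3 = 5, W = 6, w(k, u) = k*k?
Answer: 35764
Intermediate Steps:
w(k, u) = k**2
x(p, C) = 8 (x(p, C) = 3 + 5 = 8)
F(g) = 4 (F(g) = -1/2 + (1/8)*6**2 = -1/2 + (1/8)*36 = -1/2 + 9/2 = 4)
v(A, J) = 4 - J
v(-125, 97) - 1*(-35857) = (4 - 1*97) - 1*(-35857) = (4 - 97) + 35857 = -93 + 35857 = 35764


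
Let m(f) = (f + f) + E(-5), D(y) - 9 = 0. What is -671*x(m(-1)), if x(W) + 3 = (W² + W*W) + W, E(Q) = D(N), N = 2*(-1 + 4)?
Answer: -68442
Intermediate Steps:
N = 6 (N = 2*3 = 6)
D(y) = 9 (D(y) = 9 + 0 = 9)
E(Q) = 9
m(f) = 9 + 2*f (m(f) = (f + f) + 9 = 2*f + 9 = 9 + 2*f)
x(W) = -3 + W + 2*W² (x(W) = -3 + ((W² + W*W) + W) = -3 + ((W² + W²) + W) = -3 + (2*W² + W) = -3 + (W + 2*W²) = -3 + W + 2*W²)
-671*x(m(-1)) = -671*(-3 + (9 + 2*(-1)) + 2*(9 + 2*(-1))²) = -671*(-3 + (9 - 2) + 2*(9 - 2)²) = -671*(-3 + 7 + 2*7²) = -671*(-3 + 7 + 2*49) = -671*(-3 + 7 + 98) = -671*102 = -68442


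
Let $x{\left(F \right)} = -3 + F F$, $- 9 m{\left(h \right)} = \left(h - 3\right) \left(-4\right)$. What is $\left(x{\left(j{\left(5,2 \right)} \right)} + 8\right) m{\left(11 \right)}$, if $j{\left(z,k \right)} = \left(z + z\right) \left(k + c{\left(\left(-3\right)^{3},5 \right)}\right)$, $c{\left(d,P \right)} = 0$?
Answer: $1440$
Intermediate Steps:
$j{\left(z,k \right)} = 2 k z$ ($j{\left(z,k \right)} = \left(z + z\right) \left(k + 0\right) = 2 z k = 2 k z$)
$m{\left(h \right)} = - \frac{4}{3} + \frac{4 h}{9}$ ($m{\left(h \right)} = - \frac{\left(h - 3\right) \left(-4\right)}{9} = - \frac{\left(-3 + h\right) \left(-4\right)}{9} = - \frac{12 - 4 h}{9} = - \frac{4}{3} + \frac{4 h}{9}$)
$x{\left(F \right)} = -3 + F^{2}$
$\left(x{\left(j{\left(5,2 \right)} \right)} + 8\right) m{\left(11 \right)} = \left(\left(-3 + \left(2 \cdot 2 \cdot 5\right)^{2}\right) + 8\right) \left(- \frac{4}{3} + \frac{4}{9} \cdot 11\right) = \left(\left(-3 + 20^{2}\right) + 8\right) \left(- \frac{4}{3} + \frac{44}{9}\right) = \left(\left(-3 + 400\right) + 8\right) \frac{32}{9} = \left(397 + 8\right) \frac{32}{9} = 405 \cdot \frac{32}{9} = 1440$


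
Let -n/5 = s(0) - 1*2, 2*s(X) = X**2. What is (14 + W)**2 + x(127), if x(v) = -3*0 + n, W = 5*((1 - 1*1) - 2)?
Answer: 26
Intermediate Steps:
s(X) = X**2/2
n = 10 (n = -5*((1/2)*0**2 - 1*2) = -5*((1/2)*0 - 2) = -5*(0 - 2) = -5*(-2) = 10)
W = -10 (W = 5*((1 - 1) - 2) = 5*(0 - 2) = 5*(-2) = -10)
x(v) = 10 (x(v) = -3*0 + 10 = 0 + 10 = 10)
(14 + W)**2 + x(127) = (14 - 10)**2 + 10 = 4**2 + 10 = 16 + 10 = 26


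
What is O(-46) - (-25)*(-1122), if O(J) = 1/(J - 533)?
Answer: -16240951/579 ≈ -28050.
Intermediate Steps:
O(J) = 1/(-533 + J)
O(-46) - (-25)*(-1122) = 1/(-533 - 46) - (-25)*(-1122) = 1/(-579) - 1*28050 = -1/579 - 28050 = -16240951/579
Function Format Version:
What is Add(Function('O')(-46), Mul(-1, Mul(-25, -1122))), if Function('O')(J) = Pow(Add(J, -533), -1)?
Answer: Rational(-16240951, 579) ≈ -28050.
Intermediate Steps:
Function('O')(J) = Pow(Add(-533, J), -1)
Add(Function('O')(-46), Mul(-1, Mul(-25, -1122))) = Add(Pow(Add(-533, -46), -1), Mul(-1, Mul(-25, -1122))) = Add(Pow(-579, -1), Mul(-1, 28050)) = Add(Rational(-1, 579), -28050) = Rational(-16240951, 579)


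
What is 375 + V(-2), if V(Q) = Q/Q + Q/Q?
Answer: 377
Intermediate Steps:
V(Q) = 2 (V(Q) = 1 + 1 = 2)
375 + V(-2) = 375 + 2 = 377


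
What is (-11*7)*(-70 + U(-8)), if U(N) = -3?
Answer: 5621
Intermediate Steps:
(-11*7)*(-70 + U(-8)) = (-11*7)*(-70 - 3) = -77*(-73) = 5621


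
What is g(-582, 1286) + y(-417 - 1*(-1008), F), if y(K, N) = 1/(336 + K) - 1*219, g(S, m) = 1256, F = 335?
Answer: 961300/927 ≈ 1037.0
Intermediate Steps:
y(K, N) = -219 + 1/(336 + K) (y(K, N) = 1/(336 + K) - 219 = -219 + 1/(336 + K))
g(-582, 1286) + y(-417 - 1*(-1008), F) = 1256 + (-73583 - 219*(-417 - 1*(-1008)))/(336 + (-417 - 1*(-1008))) = 1256 + (-73583 - 219*(-417 + 1008))/(336 + (-417 + 1008)) = 1256 + (-73583 - 219*591)/(336 + 591) = 1256 + (-73583 - 129429)/927 = 1256 + (1/927)*(-203012) = 1256 - 203012/927 = 961300/927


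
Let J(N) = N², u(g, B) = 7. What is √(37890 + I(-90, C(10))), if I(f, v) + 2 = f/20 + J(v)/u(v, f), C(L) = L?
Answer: √7427966/14 ≈ 194.67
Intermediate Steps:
I(f, v) = -2 + v²/7 + f/20 (I(f, v) = -2 + (f/20 + v²/7) = -2 + (v²/7 + f/20) = -2 + v²/7 + f/20)
√(37890 + I(-90, C(10))) = √(37890 + (-2 + (⅐)*10² + (1/20)*(-90))) = √(37890 + (-2 + (⅐)*100 - 9/2)) = √(37890 + (-2 + 100/7 - 9/2)) = √(37890 + 109/14) = √(530569/14) = √7427966/14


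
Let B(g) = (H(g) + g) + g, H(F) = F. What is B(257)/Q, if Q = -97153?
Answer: -771/97153 ≈ -0.0079359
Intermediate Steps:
B(g) = 3*g (B(g) = (g + g) + g = 2*g + g = 3*g)
B(257)/Q = (3*257)/(-97153) = 771*(-1/97153) = -771/97153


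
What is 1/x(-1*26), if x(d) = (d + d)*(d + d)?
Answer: 1/2704 ≈ 0.00036982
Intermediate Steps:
x(d) = 4*d² (x(d) = (2*d)*(2*d) = 4*d²)
1/x(-1*26) = 1/(4*(-1*26)²) = 1/(4*(-26)²) = 1/(4*676) = 1/2704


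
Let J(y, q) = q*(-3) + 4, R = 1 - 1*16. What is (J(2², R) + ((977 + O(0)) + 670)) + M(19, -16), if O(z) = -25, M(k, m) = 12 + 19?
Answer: 1702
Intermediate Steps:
M(k, m) = 31
R = -15 (R = 1 - 16 = -15)
J(y, q) = 4 - 3*q (J(y, q) = -3*q + 4 = 4 - 3*q)
(J(2², R) + ((977 + O(0)) + 670)) + M(19, -16) = ((4 - 3*(-15)) + ((977 - 25) + 670)) + 31 = ((4 + 45) + (952 + 670)) + 31 = (49 + 1622) + 31 = 1671 + 31 = 1702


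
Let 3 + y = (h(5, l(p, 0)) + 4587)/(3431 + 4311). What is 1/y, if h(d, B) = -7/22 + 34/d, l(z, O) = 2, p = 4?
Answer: -851620/2049577 ≈ -0.41551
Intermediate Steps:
h(d, B) = -7/22 + 34/d (h(d, B) = -7*1/22 + 34/d = -7/22 + 34/d)
y = -2049577/851620 (y = -3 + ((-7/22 + 34/5) + 4587)/(3431 + 4311) = -3 + ((-7/22 + 34*(1/5)) + 4587)/7742 = -3 + ((-7/22 + 34/5) + 4587)*(1/7742) = -3 + (713/110 + 4587)*(1/7742) = -3 + (505283/110)*(1/7742) = -3 + 505283/851620 = -2049577/851620 ≈ -2.4067)
1/y = 1/(-2049577/851620) = -851620/2049577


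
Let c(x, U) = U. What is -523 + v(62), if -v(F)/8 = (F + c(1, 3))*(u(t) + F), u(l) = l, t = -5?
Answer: -30163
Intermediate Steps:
v(F) = -8*(-5 + F)*(3 + F) (v(F) = -8*(F + 3)*(-5 + F) = -8*(3 + F)*(-5 + F) = -8*(-5 + F)*(3 + F))
-523 + v(62) = -523 + (120 - 8*62**2 + 16*62) = -523 + (120 - 8*3844 + 992) = -523 + (120 - 30752 + 992) = -523 - 29640 = -30163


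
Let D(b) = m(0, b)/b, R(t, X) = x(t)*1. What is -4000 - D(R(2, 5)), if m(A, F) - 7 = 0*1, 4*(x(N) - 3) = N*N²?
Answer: -20007/5 ≈ -4001.4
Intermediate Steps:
x(N) = 3 + N³/4 (x(N) = 3 + (N*N²)/4 = 3 + N³/4)
m(A, F) = 7 (m(A, F) = 7 + 0*1 = 7 + 0 = 7)
R(t, X) = 3 + t³/4 (R(t, X) = (3 + t³/4)*1 = 3 + t³/4)
D(b) = 7/b
-4000 - D(R(2, 5)) = -4000 - 7/(3 + (¼)*2³) = -4000 - 7/(3 + (¼)*8) = -4000 - 7/(3 + 2) = -4000 - 7/5 = -20007/5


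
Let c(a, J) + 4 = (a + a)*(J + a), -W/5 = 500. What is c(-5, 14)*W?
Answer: 235000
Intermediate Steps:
W = -2500 (W = -5*500 = -2500)
c(a, J) = -4 + 2*a*(J + a) (c(a, J) = -4 + (a + a)*(J + a) = -4 + (2*a)*(J + a) = -4 + 2*a*(J + a))
c(-5, 14)*W = (-4 + 2*(-5)² + 2*14*(-5))*(-2500) = (-4 + 2*25 - 140)*(-2500) = (-4 + 50 - 140)*(-2500) = -94*(-2500) = 235000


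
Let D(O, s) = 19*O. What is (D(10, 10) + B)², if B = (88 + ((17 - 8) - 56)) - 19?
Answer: 44944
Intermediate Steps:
B = 22 (B = (88 + (9 - 56)) - 19 = (88 - 47) - 19 = 41 - 19 = 22)
(D(10, 10) + B)² = (19*10 + 22)² = (190 + 22)² = 212² = 44944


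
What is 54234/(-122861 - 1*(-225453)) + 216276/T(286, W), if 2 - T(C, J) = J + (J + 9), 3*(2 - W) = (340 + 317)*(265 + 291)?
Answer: 17697544185/12491448032 ≈ 1.4168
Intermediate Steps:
W = -121762 (W = 2 - (340 + 317)*(265 + 291)/3 = 2 - 219*556 = 2 - ⅓*365292 = 2 - 121764 = -121762)
T(C, J) = -7 - 2*J (T(C, J) = 2 - (J + (J + 9)) = 2 - (J + (9 + J)) = 2 - (9 + 2*J) = 2 + (-9 - 2*J) = -7 - 2*J)
54234/(-122861 - 1*(-225453)) + 216276/T(286, W) = 54234/(-122861 - 1*(-225453)) + 216276/(-7 - 2*(-121762)) = 54234/(-122861 + 225453) + 216276/(-7 + 243524) = 54234/102592 + 216276/243517 = 54234*(1/102592) + 216276*(1/243517) = 27117/51296 + 216276/243517 = 17697544185/12491448032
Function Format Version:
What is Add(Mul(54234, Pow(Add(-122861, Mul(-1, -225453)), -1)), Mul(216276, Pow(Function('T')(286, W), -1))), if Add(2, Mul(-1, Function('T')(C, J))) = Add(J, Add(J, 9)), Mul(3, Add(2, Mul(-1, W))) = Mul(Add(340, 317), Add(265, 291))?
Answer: Rational(17697544185, 12491448032) ≈ 1.4168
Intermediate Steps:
W = -121762 (W = Add(2, Mul(Rational(-1, 3), Mul(Add(340, 317), Add(265, 291)))) = Add(2, Mul(Rational(-1, 3), Mul(657, 556))) = Add(2, Mul(Rational(-1, 3), 365292)) = Add(2, -121764) = -121762)
Function('T')(C, J) = Add(-7, Mul(-2, J)) (Function('T')(C, J) = Add(2, Mul(-1, Add(J, Add(J, 9)))) = Add(2, Mul(-1, Add(J, Add(9, J)))) = Add(2, Mul(-1, Add(9, Mul(2, J)))) = Add(2, Add(-9, Mul(-2, J))) = Add(-7, Mul(-2, J)))
Add(Mul(54234, Pow(Add(-122861, Mul(-1, -225453)), -1)), Mul(216276, Pow(Function('T')(286, W), -1))) = Add(Mul(54234, Pow(Add(-122861, Mul(-1, -225453)), -1)), Mul(216276, Pow(Add(-7, Mul(-2, -121762)), -1))) = Add(Mul(54234, Pow(Add(-122861, 225453), -1)), Mul(216276, Pow(Add(-7, 243524), -1))) = Add(Mul(54234, Pow(102592, -1)), Mul(216276, Pow(243517, -1))) = Add(Mul(54234, Rational(1, 102592)), Mul(216276, Rational(1, 243517))) = Add(Rational(27117, 51296), Rational(216276, 243517)) = Rational(17697544185, 12491448032)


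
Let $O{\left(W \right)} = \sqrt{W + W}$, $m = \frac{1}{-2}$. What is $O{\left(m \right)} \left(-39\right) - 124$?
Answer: $-124 - 39 i \approx -124.0 - 39.0 i$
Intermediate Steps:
$m = - \frac{1}{2} \approx -0.5$
$O{\left(W \right)} = \sqrt{2} \sqrt{W}$ ($O{\left(W \right)} = \sqrt{2 W} = \sqrt{2} \sqrt{W}$)
$O{\left(m \right)} \left(-39\right) - 124 = \sqrt{2} \sqrt{- \frac{1}{2}} \left(-39\right) - 124 = \sqrt{2} \frac{i \sqrt{2}}{2} \left(-39\right) - 124 = i \left(-39\right) - 124 = - 39 i - 124 = -124 - 39 i$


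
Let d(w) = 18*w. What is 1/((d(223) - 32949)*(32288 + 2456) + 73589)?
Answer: -1/1005244051 ≈ -9.9478e-10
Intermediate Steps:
1/((d(223) - 32949)*(32288 + 2456) + 73589) = 1/((18*223 - 32949)*(32288 + 2456) + 73589) = 1/((4014 - 32949)*34744 + 73589) = 1/(-28935*34744 + 73589) = 1/(-1005317640 + 73589) = 1/(-1005244051) = -1/1005244051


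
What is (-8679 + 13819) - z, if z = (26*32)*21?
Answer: -12332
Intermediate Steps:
z = 17472 (z = 832*21 = 17472)
(-8679 + 13819) - z = (-8679 + 13819) - 1*17472 = 5140 - 17472 = -12332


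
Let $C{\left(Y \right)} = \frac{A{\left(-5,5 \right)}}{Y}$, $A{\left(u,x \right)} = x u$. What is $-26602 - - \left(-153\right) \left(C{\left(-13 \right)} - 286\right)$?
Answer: $\frac{219203}{13} \approx 16862.0$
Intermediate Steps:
$A{\left(u,x \right)} = u x$
$C{\left(Y \right)} = - \frac{25}{Y}$ ($C{\left(Y \right)} = \frac{\left(-5\right) 5}{Y} = - \frac{25}{Y}$)
$-26602 - - \left(-153\right) \left(C{\left(-13 \right)} - 286\right) = -26602 - - \left(-153\right) \left(- \frac{25}{-13} - 286\right) = -26602 - - \left(-153\right) \left(\left(-25\right) \left(- \frac{1}{13}\right) - 286\right) = -26602 - - \left(-153\right) \left(\frac{25}{13} - 286\right) = -26602 - - \frac{\left(-153\right) \left(-3693\right)}{13} = -26602 - \left(-1\right) \frac{565029}{13} = -26602 - - \frac{565029}{13} = -26602 + \frac{565029}{13} = \frac{219203}{13}$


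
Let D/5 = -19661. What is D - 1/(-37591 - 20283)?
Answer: -5689303569/57874 ≈ -98305.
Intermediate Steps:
D = -98305 (D = 5*(-19661) = -98305)
D - 1/(-37591 - 20283) = -98305 - 1/(-37591 - 20283) = -98305 - 1/(-57874) = -98305 - 1*(-1/57874) = -98305 + 1/57874 = -5689303569/57874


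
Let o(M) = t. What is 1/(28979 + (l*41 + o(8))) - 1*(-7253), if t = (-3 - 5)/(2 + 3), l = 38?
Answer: 1107366286/152677 ≈ 7253.0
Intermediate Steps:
t = -8/5 ≈ -1.6000
o(M) = -8/5
1/(28979 + (l*41 + o(8))) - 1*(-7253) = 1/(28979 + (38*41 - 8/5)) - 1*(-7253) = 1/(28979 + (1558 - 8/5)) + 7253 = 1/(28979 + 7782/5) + 7253 = 1/(152677/5) + 7253 = 5/152677 + 7253 = 1107366286/152677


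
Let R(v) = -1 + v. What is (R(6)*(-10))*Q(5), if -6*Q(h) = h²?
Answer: 625/3 ≈ 208.33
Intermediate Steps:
Q(h) = -h²/6
(R(6)*(-10))*Q(5) = ((-1 + 6)*(-10))*(-⅙*5²) = (5*(-10))*(-⅙*25) = -50*(-25/6) = 625/3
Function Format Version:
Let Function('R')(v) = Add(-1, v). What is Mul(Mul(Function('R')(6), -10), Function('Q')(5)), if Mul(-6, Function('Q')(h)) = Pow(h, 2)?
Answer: Rational(625, 3) ≈ 208.33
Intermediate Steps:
Function('Q')(h) = Mul(Rational(-1, 6), Pow(h, 2))
Mul(Mul(Function('R')(6), -10), Function('Q')(5)) = Mul(Mul(Add(-1, 6), -10), Mul(Rational(-1, 6), Pow(5, 2))) = Mul(Mul(5, -10), Mul(Rational(-1, 6), 25)) = Mul(-50, Rational(-25, 6)) = Rational(625, 3)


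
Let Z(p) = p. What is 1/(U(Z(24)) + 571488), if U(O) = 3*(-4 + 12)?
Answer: 1/571512 ≈ 1.7497e-6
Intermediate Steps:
U(O) = 24 (U(O) = 3*8 = 24)
1/(U(Z(24)) + 571488) = 1/(24 + 571488) = 1/571512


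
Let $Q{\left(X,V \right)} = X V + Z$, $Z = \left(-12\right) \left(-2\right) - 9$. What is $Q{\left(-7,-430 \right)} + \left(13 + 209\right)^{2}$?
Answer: $52309$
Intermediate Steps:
$Z = 15$ ($Z = 24 - 9 = 15$)
$Q{\left(X,V \right)} = 15 + V X$ ($Q{\left(X,V \right)} = X V + 15 = V X + 15 = 15 + V X$)
$Q{\left(-7,-430 \right)} + \left(13 + 209\right)^{2} = \left(15 - -3010\right) + \left(13 + 209\right)^{2} = \left(15 + 3010\right) + 222^{2} = 3025 + 49284 = 52309$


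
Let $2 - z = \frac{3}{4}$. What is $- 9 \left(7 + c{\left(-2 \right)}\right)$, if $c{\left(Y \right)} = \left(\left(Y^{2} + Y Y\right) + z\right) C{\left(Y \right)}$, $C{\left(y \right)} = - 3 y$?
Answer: $- \frac{1125}{2} \approx -562.5$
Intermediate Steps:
$z = \frac{5}{4}$ ($z = 2 - \frac{3}{4} = \frac{5}{4} \approx 1.25$)
$c{\left(Y \right)} = - 3 Y \left(\frac{5}{4} + 2 Y^{2}\right)$ ($c{\left(Y \right)} = \left(\left(Y^{2} + Y Y\right) + \frac{5}{4}\right) \left(- 3 Y\right) = \left(\left(Y^{2} + Y^{2}\right) + \frac{5}{4}\right) \left(- 3 Y\right) = \left(2 Y^{2} + \frac{5}{4}\right) \left(- 3 Y\right) = \left(\frac{5}{4} + 2 Y^{2}\right) \left(- 3 Y\right) = - 3 Y \left(\frac{5}{4} + 2 Y^{2}\right)$)
$- 9 \left(7 + c{\left(-2 \right)}\right) = - 9 \left(7 - \left(- \frac{15}{2} + 6 \left(-2\right)^{3}\right)\right) = - 9 \left(7 + \left(\left(-6\right) \left(-8\right) + \frac{15}{2}\right)\right) = - 9 \left(7 + \left(48 + \frac{15}{2}\right)\right) = - 9 \left(7 + \frac{111}{2}\right) = \left(-9\right) \frac{125}{2} = - \frac{1125}{2}$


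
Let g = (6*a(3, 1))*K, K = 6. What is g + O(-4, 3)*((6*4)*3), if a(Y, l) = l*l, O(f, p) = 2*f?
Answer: -540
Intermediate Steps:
a(Y, l) = l²
g = 36 (g = (6*1²)*6 = (6*1)*6 = 6*6 = 36)
g + O(-4, 3)*((6*4)*3) = 36 + (2*(-4))*((6*4)*3) = 36 - 192*3 = 36 - 8*72 = 36 - 576 = -540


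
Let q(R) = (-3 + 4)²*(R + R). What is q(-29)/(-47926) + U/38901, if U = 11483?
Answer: 276295258/932184663 ≈ 0.29640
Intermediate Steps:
q(R) = 2*R (q(R) = 1²*(2*R) = 1*(2*R) = 2*R)
q(-29)/(-47926) + U/38901 = (2*(-29))/(-47926) + 11483/38901 = -58*(-1/47926) + 11483*(1/38901) = 29/23963 + 11483/38901 = 276295258/932184663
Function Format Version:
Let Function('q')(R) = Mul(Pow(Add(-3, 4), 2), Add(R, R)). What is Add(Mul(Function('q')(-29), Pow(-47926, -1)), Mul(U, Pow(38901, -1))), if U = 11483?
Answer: Rational(276295258, 932184663) ≈ 0.29640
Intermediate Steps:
Function('q')(R) = Mul(2, R) (Function('q')(R) = Mul(Pow(1, 2), Mul(2, R)) = Mul(1, Mul(2, R)) = Mul(2, R))
Add(Mul(Function('q')(-29), Pow(-47926, -1)), Mul(U, Pow(38901, -1))) = Add(Mul(Mul(2, -29), Pow(-47926, -1)), Mul(11483, Pow(38901, -1))) = Add(Mul(-58, Rational(-1, 47926)), Mul(11483, Rational(1, 38901))) = Add(Rational(29, 23963), Rational(11483, 38901)) = Rational(276295258, 932184663)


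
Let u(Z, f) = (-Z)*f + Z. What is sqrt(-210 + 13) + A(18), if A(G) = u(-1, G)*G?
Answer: 306 + I*sqrt(197) ≈ 306.0 + 14.036*I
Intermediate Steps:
u(Z, f) = Z - Z*f (u(Z, f) = -Z*f + Z = Z - Z*f)
A(G) = G*(-1 + G) (A(G) = (-(1 - G))*G = (-1 + G)*G = G*(-1 + G))
sqrt(-210 + 13) + A(18) = sqrt(-210 + 13) + 18*(-1 + 18) = sqrt(-197) + 18*17 = I*sqrt(197) + 306 = 306 + I*sqrt(197)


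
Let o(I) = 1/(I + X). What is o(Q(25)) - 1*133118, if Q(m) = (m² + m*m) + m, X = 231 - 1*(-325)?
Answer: -243739057/1831 ≈ -1.3312e+5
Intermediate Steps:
X = 556 (X = 231 + 325 = 556)
Q(m) = m + 2*m² (Q(m) = (m² + m²) + m = 2*m² + m = m + 2*m²)
o(I) = 1/(556 + I) (o(I) = 1/(I + 556) = 1/(556 + I))
o(Q(25)) - 1*133118 = 1/(556 + 25*(1 + 2*25)) - 1*133118 = 1/(556 + 25*(1 + 50)) - 133118 = 1/(556 + 25*51) - 133118 = 1/(556 + 1275) - 133118 = 1/1831 - 133118 = -243739057/1831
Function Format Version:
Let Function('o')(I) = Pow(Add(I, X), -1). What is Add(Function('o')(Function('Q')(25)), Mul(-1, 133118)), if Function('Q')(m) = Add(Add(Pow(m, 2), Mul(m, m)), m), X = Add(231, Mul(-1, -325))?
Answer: Rational(-243739057, 1831) ≈ -1.3312e+5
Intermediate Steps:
X = 556 (X = Add(231, 325) = 556)
Function('Q')(m) = Add(m, Mul(2, Pow(m, 2))) (Function('Q')(m) = Add(Add(Pow(m, 2), Pow(m, 2)), m) = Add(Mul(2, Pow(m, 2)), m) = Add(m, Mul(2, Pow(m, 2))))
Function('o')(I) = Pow(Add(556, I), -1) (Function('o')(I) = Pow(Add(I, 556), -1) = Pow(Add(556, I), -1))
Add(Function('o')(Function('Q')(25)), Mul(-1, 133118)) = Add(Pow(Add(556, Mul(25, Add(1, Mul(2, 25)))), -1), Mul(-1, 133118)) = Add(Pow(Add(556, Mul(25, Add(1, 50))), -1), -133118) = Add(Pow(Add(556, Mul(25, 51)), -1), -133118) = Add(Pow(Add(556, 1275), -1), -133118) = Add(Pow(1831, -1), -133118) = Add(Rational(1, 1831), -133118) = Rational(-243739057, 1831)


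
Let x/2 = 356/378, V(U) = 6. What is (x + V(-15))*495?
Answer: 81950/21 ≈ 3902.4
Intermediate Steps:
x = 356/189 (x = 2*(356/378) = 2*(356*(1/378)) = 2*(178/189) = 356/189 ≈ 1.8836)
(x + V(-15))*495 = (356/189 + 6)*495 = (1490/189)*495 = 81950/21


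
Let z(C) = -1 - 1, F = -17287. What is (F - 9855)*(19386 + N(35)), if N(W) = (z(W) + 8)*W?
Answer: -531874632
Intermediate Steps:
z(C) = -2
N(W) = 6*W (N(W) = (-2 + 8)*W = 6*W)
(F - 9855)*(19386 + N(35)) = (-17287 - 9855)*(19386 + 6*35) = -27142*(19386 + 210) = -27142*19596 = -531874632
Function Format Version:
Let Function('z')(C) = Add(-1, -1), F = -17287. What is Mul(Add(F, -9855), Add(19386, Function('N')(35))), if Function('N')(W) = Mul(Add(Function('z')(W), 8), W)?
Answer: -531874632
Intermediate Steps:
Function('z')(C) = -2
Function('N')(W) = Mul(6, W) (Function('N')(W) = Mul(Add(-2, 8), W) = Mul(6, W))
Mul(Add(F, -9855), Add(19386, Function('N')(35))) = Mul(Add(-17287, -9855), Add(19386, Mul(6, 35))) = Mul(-27142, Add(19386, 210)) = Mul(-27142, 19596) = -531874632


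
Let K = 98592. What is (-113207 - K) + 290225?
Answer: 78426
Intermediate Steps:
(-113207 - K) + 290225 = (-113207 - 1*98592) + 290225 = (-113207 - 98592) + 290225 = -211799 + 290225 = 78426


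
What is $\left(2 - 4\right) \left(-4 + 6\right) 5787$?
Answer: $-23148$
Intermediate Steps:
$\left(2 - 4\right) \left(-4 + 6\right) 5787 = \left(-2\right) 2 \cdot 5787 = \left(-4\right) 5787 = -23148$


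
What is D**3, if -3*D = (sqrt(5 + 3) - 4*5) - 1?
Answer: 1085/3 - 2662*sqrt(2)/27 ≈ 222.24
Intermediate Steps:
D = 7 - 2*sqrt(2)/3 (D = -((sqrt(5 + 3) - 4*5) - 1)/3 = -((sqrt(8) - 20) - 1)/3 = -((2*sqrt(2) - 20) - 1)/3 = -((-20 + 2*sqrt(2)) - 1)/3 = -(-21 + 2*sqrt(2))/3 = 7 - 2*sqrt(2)/3 ≈ 6.0572)
D**3 = (7 - 2*sqrt(2)/3)**3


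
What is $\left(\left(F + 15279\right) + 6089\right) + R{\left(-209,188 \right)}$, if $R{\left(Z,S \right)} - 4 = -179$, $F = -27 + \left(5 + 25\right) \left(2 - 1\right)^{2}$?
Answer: $21196$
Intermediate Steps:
$F = 3$ ($F = -27 + 30 \cdot 1^{2} = -27 + 30 \cdot 1 = -27 + 30 = 3$)
$R{\left(Z,S \right)} = -175$ ($R{\left(Z,S \right)} = 4 - 179 = -175$)
$\left(\left(F + 15279\right) + 6089\right) + R{\left(-209,188 \right)} = \left(\left(3 + 15279\right) + 6089\right) - 175 = \left(15282 + 6089\right) - 175 = 21371 - 175 = 21196$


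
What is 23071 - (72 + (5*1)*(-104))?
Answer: 23519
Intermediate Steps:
23071 - (72 + (5*1)*(-104)) = 23071 - (72 + 5*(-104)) = 23071 - (72 - 520) = 23071 - 1*(-448) = 23071 + 448 = 23519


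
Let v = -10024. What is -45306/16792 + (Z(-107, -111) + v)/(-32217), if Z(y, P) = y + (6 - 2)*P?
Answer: -213674667/90164644 ≈ -2.3698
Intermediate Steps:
Z(y, P) = y + 4*P
-45306/16792 + (Z(-107, -111) + v)/(-32217) = -45306/16792 + ((-107 + 4*(-111)) - 10024)/(-32217) = -45306*1/16792 + ((-107 - 444) - 10024)*(-1/32217) = -22653/8396 + (-551 - 10024)*(-1/32217) = -22653/8396 - 10575*(-1/32217) = -22653/8396 + 3525/10739 = -213674667/90164644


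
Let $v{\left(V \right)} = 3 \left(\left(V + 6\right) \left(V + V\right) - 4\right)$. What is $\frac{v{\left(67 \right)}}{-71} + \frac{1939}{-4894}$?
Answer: $- \frac{143698265}{347474} \approx -413.55$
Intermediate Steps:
$v{\left(V \right)} = -12 + 6 V \left(6 + V\right)$ ($v{\left(V \right)} = 3 \left(\left(6 + V\right) 2 V - 4\right) = 3 \left(2 V \left(6 + V\right) - 4\right) = 3 \left(-4 + 2 V \left(6 + V\right)\right) = -12 + 6 V \left(6 + V\right)$)
$\frac{v{\left(67 \right)}}{-71} + \frac{1939}{-4894} = \frac{-12 + 6 \cdot 67^{2} + 36 \cdot 67}{-71} + \frac{1939}{-4894} = \left(-12 + 6 \cdot 4489 + 2412\right) \left(- \frac{1}{71}\right) + 1939 \left(- \frac{1}{4894}\right) = \left(-12 + 26934 + 2412\right) \left(- \frac{1}{71}\right) - \frac{1939}{4894} = 29334 \left(- \frac{1}{71}\right) - \frac{1939}{4894} = - \frac{29334}{71} - \frac{1939}{4894} = - \frac{143698265}{347474}$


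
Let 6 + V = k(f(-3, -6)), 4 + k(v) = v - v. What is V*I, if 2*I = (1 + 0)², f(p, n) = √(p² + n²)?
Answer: -5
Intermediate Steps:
f(p, n) = √(n² + p²)
k(v) = -4 (k(v) = -4 + (v - v) = -4 + 0 = -4)
I = ½ (I = (1 + 0)²/2 = (½)*1² = (½)*1 = ½ ≈ 0.50000)
V = -10 (V = -6 - 4 = -10)
V*I = -10*½ = -5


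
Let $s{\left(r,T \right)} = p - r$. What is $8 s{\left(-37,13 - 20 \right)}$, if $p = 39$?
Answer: $608$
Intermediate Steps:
$s{\left(r,T \right)} = 39 - r$
$8 s{\left(-37,13 - 20 \right)} = 8 \left(39 - -37\right) = 8 \left(39 + 37\right) = 8 \cdot 76 = 608$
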